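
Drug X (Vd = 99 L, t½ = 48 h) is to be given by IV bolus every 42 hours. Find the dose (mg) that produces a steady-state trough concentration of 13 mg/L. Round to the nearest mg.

1073 mg

τ/t½ = 42/48 ≈ 0.875, so f = (1/2)^(42/48) ≈ 0.545254.
Cmin,ss = (D/Vd)·f/(1−f), so D = Cmin,ss·Vd·(1−f)/f.
D = 13 × 99 × (1−f)/f ≈ 13 × 99 × 0.83401 ≈ 1073.37 mg.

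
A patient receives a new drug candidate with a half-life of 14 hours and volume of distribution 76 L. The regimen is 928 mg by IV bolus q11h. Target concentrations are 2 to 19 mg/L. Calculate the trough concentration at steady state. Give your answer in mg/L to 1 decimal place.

k = ln2/t½ = ln2/14 ≈ 0.049511 h⁻¹; fraction remaining f = e^(−kτ) = e^(−0.049511×11) ≈ 0.5801.
Accumulation ratio R = 1/(1 − f) ≈ 1/0.4199 ≈ 2.3815.
Each bolus raises the concentration by D/Vd = 928/76 ≈ 12.211 mg/L.
Cmax,ss = C₀/(1 − f) ≈ 12.211/0.4199 ≈ 29.081 mg/L.
Steady-state trough Cmin,ss = Cmax,ss·f ≈ 29.081 × 0.5801 ≈ 16.870 mg/L.
Trough 16.9 mg/L vs MEC 2 mg/L: adequate.

16.9 mg/L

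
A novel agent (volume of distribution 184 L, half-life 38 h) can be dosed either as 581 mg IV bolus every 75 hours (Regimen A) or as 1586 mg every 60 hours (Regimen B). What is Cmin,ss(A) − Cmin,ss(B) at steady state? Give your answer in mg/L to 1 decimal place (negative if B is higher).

Regimen A: f = (1/2)^(75/38) ≈ 0.2546; Cmin,ss = (581/184)·f/(1−f) ≈ 1.079 mg/L.
Regimen B: f = (1/2)^(60/38) ≈ 0.3347; Cmin,ss = (1586/184)·f/(1−f) ≈ 4.336 mg/L.
Difference ≈ 1.079 − 4.336 ≈ -3.257 mg/L.

-3.3 mg/L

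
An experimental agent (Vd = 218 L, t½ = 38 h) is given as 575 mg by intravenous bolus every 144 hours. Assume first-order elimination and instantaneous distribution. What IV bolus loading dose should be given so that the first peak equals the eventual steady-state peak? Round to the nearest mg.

620 mg

f = (1/2)^(144/38) ≈ 0.072319; accumulation ratio R = 1/(1−f) ≈ 1.07796.
Loading dose to hit Cmax,ss on first dose: D_load = D_maint·R ≈ 575 × 1.07796 ≈ 619.83 mg.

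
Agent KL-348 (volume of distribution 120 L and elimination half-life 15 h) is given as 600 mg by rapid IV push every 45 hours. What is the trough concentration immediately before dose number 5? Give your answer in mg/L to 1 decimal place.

0.7 mg/L

f = (1/2)^(τ/t½) = (1/2)^(45/15) ≈ 0.1250.
C₀ = D/Vd = 600/120 ≈ 5.000 mg/L.
Before the 5th dose, 4 doses have been given. Superposition: Cmin = C₀·(f + f² + … + f^4).
≈ 5.000 × (0.1250 + 0.0156 + 0.0020 + 0.0002) ≈ 5.000 × 0.1428 ≈ 0.714 mg/L.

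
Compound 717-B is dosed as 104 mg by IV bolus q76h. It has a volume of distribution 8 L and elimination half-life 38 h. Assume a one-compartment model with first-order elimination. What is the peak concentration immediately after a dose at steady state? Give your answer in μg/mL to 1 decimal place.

17.3 μg/mL

τ = 76 h = 2 half-lives, so f = (1/2)^2 = 0.25.
Accumulation ratio R = 1/(1 − f) = 1/0.75 = 4/3.
Single-dose peak C₀ = D/Vd = 104/8 = 13 μg/mL.
Steady-state peak Cmax,ss = C₀·R = 13 × 4/3 ≈ 17.333 μg/mL.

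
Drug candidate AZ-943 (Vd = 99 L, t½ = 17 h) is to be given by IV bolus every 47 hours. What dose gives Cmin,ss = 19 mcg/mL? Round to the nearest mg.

10902 mg

τ/t½ = 47/17 ≈ 2.7647, so f = (1/2)^(47/17) ≈ 0.147143.
Cmin,ss = (D/Vd)·f/(1−f), so D = Cmin,ss·Vd·(1−f)/f.
D = 19 × 99 × (1−f)/f ≈ 19 × 99 × 5.79611 ≈ 10902.48 mg.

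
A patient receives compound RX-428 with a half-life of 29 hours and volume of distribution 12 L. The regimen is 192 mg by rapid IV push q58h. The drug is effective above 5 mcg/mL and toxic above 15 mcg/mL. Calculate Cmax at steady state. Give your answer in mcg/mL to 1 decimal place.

The dosing interval is 2 half-lives, so f = 2^(−2) = 0.25.
At steady state, R = 1/(1 − 0.25) = 4/3.
Single-dose peak C₀ = D/Vd = 192/12 = 16 mcg/mL.
Steady-state peak Cmax,ss = C₀·R = 16 × 4/3 ≈ 21.333 mcg/mL.
Peak 21.3 mcg/mL vs MTC 15 mcg/mL: exceeds toxic threshold.

21.3 mcg/mL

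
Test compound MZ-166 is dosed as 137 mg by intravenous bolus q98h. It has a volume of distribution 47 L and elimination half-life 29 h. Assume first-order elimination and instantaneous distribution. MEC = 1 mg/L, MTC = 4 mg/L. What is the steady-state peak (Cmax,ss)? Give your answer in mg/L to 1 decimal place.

k = ln2/t½ = ln2/29 ≈ 0.023902 h⁻¹; fraction remaining f = e^(−kτ) = e^(−0.023902×98) ≈ 0.0961.
Accumulation ratio R = 1/(1 − f) ≈ 1/0.9039 ≈ 1.1063.
Single-dose peak C₀ = D/Vd = 137/47 ≈ 2.915 mg/L.
Steady-state peak Cmax,ss = C₀·R ≈ 2.915 × 1.1063 ≈ 3.225 mg/L.
Peak 3.2 mg/L vs MTC 4 mg/L: below toxic threshold.

3.2 mg/L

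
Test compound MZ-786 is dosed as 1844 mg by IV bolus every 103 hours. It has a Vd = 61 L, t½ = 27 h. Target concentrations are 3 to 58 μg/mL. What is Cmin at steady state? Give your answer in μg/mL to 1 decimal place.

Over one 103-h interval, 103/27 ≈ 3.8148 half-lives elapse, leaving f ≈ 0.0711 of each dose.
At steady state, accumulation factor R = 1/(1 − e^(−kτ)) ≈ 1.0765.
Single-dose peak C₀ = D/Vd = 1844/61 ≈ 30.230 μg/mL.
Cmax,ss = C₀/(1 − f) ≈ 30.230/0.9289 ≈ 32.544 μg/mL.
Steady-state trough Cmin,ss = Cmax,ss·f ≈ 32.544 × 0.0711 ≈ 2.314 μg/mL.
Trough 2.3 μg/mL vs MEC 3 μg/mL: subtherapeutic.

2.3 μg/mL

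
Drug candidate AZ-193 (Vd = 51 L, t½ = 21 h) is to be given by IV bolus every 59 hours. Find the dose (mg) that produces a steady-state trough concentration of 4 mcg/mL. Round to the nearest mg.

τ/t½ = 59/21 ≈ 2.8095, so f = (1/2)^(59/21) ≈ 0.142643.
Cmin,ss = (D/Vd)·f/(1−f), so D = Cmin,ss·Vd·(1−f)/f.
D = 4 × 51 × (1−f)/f ≈ 4 × 51 × 6.01051 ≈ 1226.14 mg.

1226 mg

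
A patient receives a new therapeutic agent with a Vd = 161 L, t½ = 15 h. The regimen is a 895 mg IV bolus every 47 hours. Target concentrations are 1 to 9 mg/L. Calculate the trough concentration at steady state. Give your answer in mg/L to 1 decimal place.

0.7 mg/L

k = ln2/t½ = ln2/15 ≈ 0.046210 h⁻¹; fraction remaining f = e^(−kτ) = e^(−0.046210×47) ≈ 0.1140.
At steady state, accumulation factor R = 1/(1 − e^(−kτ)) ≈ 1.1287.
Single-dose peak C₀ = D/Vd = 895/161 ≈ 5.559 mg/L.
Cmax,ss = C₀/(1 − f) ≈ 5.559/0.8860 ≈ 6.274 mg/L.
Steady-state trough Cmin,ss = Cmax,ss·f ≈ 6.274 × 0.1140 ≈ 0.715 mg/L.
Trough 0.7 mg/L vs MEC 1 mg/L: subtherapeutic.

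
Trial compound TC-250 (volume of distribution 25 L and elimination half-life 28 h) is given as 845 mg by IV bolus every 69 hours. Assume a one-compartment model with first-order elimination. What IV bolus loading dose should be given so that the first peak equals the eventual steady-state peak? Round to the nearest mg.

1032 mg

f = (1/2)^(69/28) ≈ 0.181207; accumulation ratio R = 1/(1−f) ≈ 1.22131.
Loading dose to hit Cmax,ss on first dose: D_load = D_maint·R ≈ 845 × 1.22131 ≈ 1032.01 mg.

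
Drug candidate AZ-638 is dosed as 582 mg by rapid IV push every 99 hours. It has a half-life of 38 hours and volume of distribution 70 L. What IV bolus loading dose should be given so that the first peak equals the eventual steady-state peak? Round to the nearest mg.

f = (1/2)^(99/38) ≈ 0.164338; accumulation ratio R = 1/(1−f) ≈ 1.19666.
Loading dose to hit Cmax,ss on first dose: D_load = D_maint·R ≈ 582 × 1.19666 ≈ 696.46 mg.

696 mg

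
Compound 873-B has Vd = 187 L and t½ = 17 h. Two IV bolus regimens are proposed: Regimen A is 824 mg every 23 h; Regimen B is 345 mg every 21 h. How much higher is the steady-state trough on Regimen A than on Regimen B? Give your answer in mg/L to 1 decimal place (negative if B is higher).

1.5 mg/L

Regimen A: f = (1/2)^(23/17) ≈ 0.3915; Cmin,ss = (824/187)·f/(1−f) ≈ 2.835 mg/L.
Regimen B: f = (1/2)^(21/17) ≈ 0.4248; Cmin,ss = (345/187)·f/(1−f) ≈ 1.363 mg/L.
Difference ≈ 2.835 − 1.363 ≈ 1.472 mg/L.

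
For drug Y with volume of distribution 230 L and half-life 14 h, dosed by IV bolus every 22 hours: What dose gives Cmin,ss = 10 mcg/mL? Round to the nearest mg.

4536 mg

τ/t½ = 22/14 ≈ 1.5714, so f = (1/2)^(22/14) ≈ 0.336475.
Cmin,ss = (D/Vd)·f/(1−f), so D = Cmin,ss·Vd·(1−f)/f.
D = 10 × 230 × (1−f)/f ≈ 10 × 230 × 1.97199 ≈ 4535.58 mg.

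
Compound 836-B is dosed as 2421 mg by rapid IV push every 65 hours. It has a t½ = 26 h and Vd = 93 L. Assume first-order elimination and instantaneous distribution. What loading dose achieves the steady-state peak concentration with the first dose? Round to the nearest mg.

f = (1/2)^(65/26) ≈ 0.176777; accumulation ratio R = 1/(1−f) ≈ 1.21474.
Loading dose to hit Cmax,ss on first dose: D_load = D_maint·R ≈ 2421 × 1.21474 ≈ 2940.89 mg.

2941 mg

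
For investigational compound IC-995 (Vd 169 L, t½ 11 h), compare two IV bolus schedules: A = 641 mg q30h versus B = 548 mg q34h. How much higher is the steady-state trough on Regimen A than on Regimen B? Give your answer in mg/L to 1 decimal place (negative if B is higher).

Regimen A: f = (1/2)^(30/11) ≈ 0.1510; Cmin,ss = (641/169)·f/(1−f) ≈ 0.675 mg/L.
Regimen B: f = (1/2)^(34/11) ≈ 0.1174; Cmin,ss = (548/169)·f/(1−f) ≈ 0.431 mg/L.
Difference ≈ 0.675 − 0.431 ≈ 0.244 mg/L.

0.2 mg/L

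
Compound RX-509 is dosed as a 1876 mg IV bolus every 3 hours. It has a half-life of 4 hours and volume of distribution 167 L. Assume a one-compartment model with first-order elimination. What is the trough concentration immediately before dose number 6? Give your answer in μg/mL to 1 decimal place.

15.3 μg/mL

f = (1/2)^(τ/t½) = (1/2)^(3/4) ≈ 0.5946.
C₀ = D/Vd = 1876/167 ≈ 11.234 μg/mL.
Before the 6th dose, 5 doses have been given. Superposition: Cmin = C₀·(f + f² + … + f^5).
≈ 11.234 × (0.5946 + 0.3535 + 0.2102 + 0.1250 + 0.0743) ≈ 11.234 × 1.3576 ≈ 15.251 μg/mL.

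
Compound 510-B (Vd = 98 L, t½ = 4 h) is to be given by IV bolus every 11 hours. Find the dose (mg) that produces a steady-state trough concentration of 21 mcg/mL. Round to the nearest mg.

τ/t½ = 11/4 ≈ 2.75, so f = (1/2)^(11/4) ≈ 0.148651.
Cmin,ss = (D/Vd)·f/(1−f), so D = Cmin,ss·Vd·(1−f)/f.
D = 21 × 98 × (1−f)/f ≈ 21 × 98 × 5.72717 ≈ 11786.52 mg.

11787 mg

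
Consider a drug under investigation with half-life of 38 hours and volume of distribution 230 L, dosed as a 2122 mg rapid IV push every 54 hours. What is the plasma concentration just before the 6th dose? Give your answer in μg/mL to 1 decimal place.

f = (1/2)^(τ/t½) = (1/2)^(54/38) ≈ 0.3734.
C₀ = D/Vd = 2122/230 ≈ 9.226 μg/mL.
Before the 6th dose, 5 doses have been given. Superposition: Cmin = C₀·(f + f² + … + f^5).
≈ 9.226 × (0.3734 + 0.1394 + 0.0521 + 0.0194 + 0.0073) ≈ 9.226 × 0.5916 ≈ 5.458 μg/mL.

5.5 μg/mL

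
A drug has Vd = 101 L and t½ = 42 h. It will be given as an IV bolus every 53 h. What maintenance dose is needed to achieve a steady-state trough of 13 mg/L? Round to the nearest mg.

1836 mg

τ/t½ = 53/42 ≈ 1.2619, so f = (1/2)^(53/42) ≈ 0.416993.
Cmin,ss = (D/Vd)·f/(1−f), so D = Cmin,ss·Vd·(1−f)/f.
D = 13 × 101 × (1−f)/f ≈ 13 × 101 × 1.39812 ≈ 1835.73 mg.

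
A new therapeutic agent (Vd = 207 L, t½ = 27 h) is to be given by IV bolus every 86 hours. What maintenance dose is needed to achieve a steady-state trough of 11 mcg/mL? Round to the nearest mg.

18434 mg

τ/t½ = 86/27 ≈ 3.1852, so f = (1/2)^(86/27) ≈ 0.109942.
Cmin,ss = (D/Vd)·f/(1−f), so D = Cmin,ss·Vd·(1−f)/f.
D = 11 × 207 × (1−f)/f ≈ 11 × 207 × 8.09571 ≈ 18433.93 mg.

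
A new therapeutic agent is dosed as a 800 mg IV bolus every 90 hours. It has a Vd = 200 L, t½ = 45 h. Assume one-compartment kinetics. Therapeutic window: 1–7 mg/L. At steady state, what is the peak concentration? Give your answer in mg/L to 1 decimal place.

The dosing interval is 2 half-lives, so f = 2^(−2) = 0.25.
Accumulation ratio R = 1/(1 − f) = 1/0.75 = 4/3.
Single-dose peak C₀ = D/Vd = 800/200 = 4 mg/L.
Steady-state peak Cmax,ss = C₀·R = 4 × 4/3 ≈ 5.333 mg/L.
Peak 5.3 mg/L vs MTC 7 mg/L: below toxic threshold.

5.3 mg/L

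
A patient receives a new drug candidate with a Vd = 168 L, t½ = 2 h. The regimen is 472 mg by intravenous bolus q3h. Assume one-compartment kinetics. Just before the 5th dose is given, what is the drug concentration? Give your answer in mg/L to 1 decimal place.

1.5 mg/L

f = (1/2)^(τ/t½) = (1/2)^(3/2) ≈ 0.3536.
C₀ = D/Vd = 472/168 ≈ 2.810 mg/L.
Before the 5th dose, 4 doses have been given. Superposition: Cmin = C₀·(f + f² + … + f^4).
≈ 2.810 × (0.3536 + 0.1250 + 0.0442 + 0.0156) ≈ 2.810 × 0.5384 ≈ 1.513 mg/L.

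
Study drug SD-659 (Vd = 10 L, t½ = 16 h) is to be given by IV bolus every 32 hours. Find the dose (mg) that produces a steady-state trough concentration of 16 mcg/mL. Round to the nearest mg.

τ/t½ = 32/16 ≈ 2, so f = (1/2)^(32/16) ≈ 0.250000.
Cmin,ss = (D/Vd)·f/(1−f), so D = Cmin,ss·Vd·(1−f)/f.
D = 16 × 10 × (1−f)/f ≈ 16 × 10 × 3.00000 ≈ 480.00 mg.

480 mg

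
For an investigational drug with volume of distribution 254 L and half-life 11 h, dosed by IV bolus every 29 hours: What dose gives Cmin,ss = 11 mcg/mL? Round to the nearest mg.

14578 mg

τ/t½ = 29/11 ≈ 2.6364, so f = (1/2)^(29/11) ≈ 0.160833.
Cmin,ss = (D/Vd)·f/(1−f), so D = Cmin,ss·Vd·(1−f)/f.
D = 11 × 254 × (1−f)/f ≈ 11 × 254 × 5.21763 ≈ 14578.06 mg.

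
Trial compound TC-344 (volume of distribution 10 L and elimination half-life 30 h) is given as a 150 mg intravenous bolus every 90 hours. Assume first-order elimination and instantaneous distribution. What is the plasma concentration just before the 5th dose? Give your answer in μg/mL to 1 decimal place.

f = (1/2)^(τ/t½) = (1/2)^(90/30) ≈ 0.1250.
C₀ = D/Vd = 150/10 ≈ 15.000 μg/mL.
Before the 5th dose, 4 doses have been given. Superposition: Cmin = C₀·(f + f² + … + f^4).
≈ 15.000 × (0.1250 + 0.0156 + 0.0020 + 0.0002) ≈ 15.000 × 0.1428 ≈ 2.142 μg/mL.

2.1 μg/mL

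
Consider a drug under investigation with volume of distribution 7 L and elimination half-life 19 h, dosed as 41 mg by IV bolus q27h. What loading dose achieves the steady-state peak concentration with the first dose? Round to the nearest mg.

f = (1/2)^(27/19) ≈ 0.373440; accumulation ratio R = 1/(1−f) ≈ 1.59602.
Loading dose to hit Cmax,ss on first dose: D_load = D_maint·R ≈ 41 × 1.59602 ≈ 65.44 mg.

65 mg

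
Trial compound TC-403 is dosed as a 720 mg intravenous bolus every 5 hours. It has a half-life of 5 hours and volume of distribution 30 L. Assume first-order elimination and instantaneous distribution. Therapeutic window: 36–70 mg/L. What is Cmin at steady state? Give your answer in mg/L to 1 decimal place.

24.0 mg/L

The dosing interval is 1 half-life, so f = 2^(−1) = 0.5.
At steady state, R = 1/(1 − 0.5) = 2/1.
Single-dose peak C₀ = D/Vd = 720/30 = 24 mg/L.
Steady-state peak Cmax,ss = C₀·R = 24 × 2/1 ≈ 48.000 mg/L.
Steady-state trough Cmin,ss = Cmax,ss·f ≈ 48.000 × 0.5 ≈ 24.000 mg/L.
Trough 24.0 mg/L vs MEC 36 mg/L: subtherapeutic.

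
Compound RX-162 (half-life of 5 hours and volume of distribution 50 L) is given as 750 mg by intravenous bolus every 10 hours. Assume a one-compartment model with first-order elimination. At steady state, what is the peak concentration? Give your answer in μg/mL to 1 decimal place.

20.0 μg/mL

The dosing interval is 2 half-lives, so f = 2^(−2) = 0.25.
Accumulation ratio R = 1/(1 − f) = 1/0.75 = 4/3.
Single-dose peak C₀ = D/Vd = 750/50 = 15 μg/mL.
Steady-state peak Cmax,ss = C₀·R = 15 × 4/3 ≈ 20.000 μg/mL.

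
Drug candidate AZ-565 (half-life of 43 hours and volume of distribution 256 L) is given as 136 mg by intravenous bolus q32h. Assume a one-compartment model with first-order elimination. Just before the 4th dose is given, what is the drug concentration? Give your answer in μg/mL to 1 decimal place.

0.6 μg/mL

f = (1/2)^(τ/t½) = (1/2)^(32/43) ≈ 0.5970.
C₀ = D/Vd = 136/256 ≈ 0.531 μg/mL.
Before the 4th dose, 3 doses have been given. Superposition: Cmin = C₀·(f + f² + … + f^3).
≈ 0.531 × (0.5970 + 0.3564 + 0.2128) ≈ 0.531 × 1.1662 ≈ 0.619 μg/mL.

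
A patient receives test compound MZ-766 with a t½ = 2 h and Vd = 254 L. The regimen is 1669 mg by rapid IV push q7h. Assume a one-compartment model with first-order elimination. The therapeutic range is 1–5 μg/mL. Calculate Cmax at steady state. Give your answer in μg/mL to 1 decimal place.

7.2 μg/mL

k = ln2/t½ = ln2/2 ≈ 0.346574 h⁻¹; fraction remaining f = e^(−kτ) = e^(−0.346574×7) ≈ 0.0884.
Accumulation ratio R = 1/(1 − f) ≈ 1/0.9116 ≈ 1.0970.
Each bolus raises the concentration by D/Vd = 1669/254 ≈ 6.571 μg/mL.
Steady-state peak Cmax,ss = C₀·R ≈ 6.571 × 1.0970 ≈ 7.208 μg/mL.
Peak 7.2 μg/mL vs MTC 5 μg/mL: exceeds toxic threshold.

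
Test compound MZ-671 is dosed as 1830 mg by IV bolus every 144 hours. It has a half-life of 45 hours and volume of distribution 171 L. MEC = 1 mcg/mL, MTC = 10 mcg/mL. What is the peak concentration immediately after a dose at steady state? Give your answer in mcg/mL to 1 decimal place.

Over one 144-h interval, 144/45 ≈ 3.2 half-lives elapse, leaving f ≈ 0.1088 of each dose.
At steady state, accumulation factor R = 1/(1 − e^(−kτ)) ≈ 1.1221.
Each bolus raises the concentration by D/Vd = 1830/171 ≈ 10.702 mcg/mL.
Steady-state peak Cmax,ss = C₀·R ≈ 10.702 × 1.1221 ≈ 12.009 mcg/mL.
Peak 12.0 mcg/mL vs MTC 10 mcg/mL: exceeds toxic threshold.

12.0 mcg/mL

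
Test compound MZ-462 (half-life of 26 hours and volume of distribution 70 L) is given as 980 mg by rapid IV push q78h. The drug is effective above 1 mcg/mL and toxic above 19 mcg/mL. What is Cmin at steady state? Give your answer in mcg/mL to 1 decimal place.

τ = 78 h = 3 half-lives, so f = (1/2)^3 = 0.125.
At steady state, R = 1/(1 − 0.125) = 8/7.
Single-dose peak C₀ = D/Vd = 980/70 = 14 mcg/mL.
Steady-state peak Cmax,ss = C₀·R = 14 × 8/7 ≈ 16.000 mcg/mL.
Steady-state trough Cmin,ss = Cmax,ss·f ≈ 16.000 × 0.125 ≈ 2.000 mcg/mL.
Trough 2.0 mcg/mL vs MEC 1 mcg/mL: adequate.

2.0 mcg/mL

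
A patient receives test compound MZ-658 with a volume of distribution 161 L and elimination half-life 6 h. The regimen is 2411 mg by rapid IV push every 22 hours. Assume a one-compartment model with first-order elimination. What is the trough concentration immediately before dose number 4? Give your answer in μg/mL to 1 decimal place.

1.3 μg/mL

f = (1/2)^(τ/t½) = (1/2)^(22/6) ≈ 0.0787.
C₀ = D/Vd = 2411/161 ≈ 14.975 μg/mL.
Before the 4th dose, 3 doses have been given. Superposition: Cmin = C₀·(f + f² + … + f^3).
≈ 14.975 × (0.0787 + 0.0062 + 0.0005) ≈ 14.975 × 0.0854 ≈ 1.279 μg/mL.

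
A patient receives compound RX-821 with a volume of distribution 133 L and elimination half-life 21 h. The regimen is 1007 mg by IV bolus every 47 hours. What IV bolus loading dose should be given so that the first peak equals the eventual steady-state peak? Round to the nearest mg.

f = (1/2)^(47/21) ≈ 0.211966; accumulation ratio R = 1/(1−f) ≈ 1.26898.
Loading dose to hit Cmax,ss on first dose: D_load = D_maint·R ≈ 1007 × 1.26898 ≈ 1277.86 mg.

1278 mg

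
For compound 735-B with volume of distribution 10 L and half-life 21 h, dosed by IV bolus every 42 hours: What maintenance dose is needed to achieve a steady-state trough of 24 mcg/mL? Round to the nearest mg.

τ/t½ = 42/21 ≈ 2, so f = (1/2)^(42/21) ≈ 0.250000.
Cmin,ss = (D/Vd)·f/(1−f), so D = Cmin,ss·Vd·(1−f)/f.
D = 24 × 10 × (1−f)/f ≈ 24 × 10 × 3.00000 ≈ 720.00 mg.

720 mg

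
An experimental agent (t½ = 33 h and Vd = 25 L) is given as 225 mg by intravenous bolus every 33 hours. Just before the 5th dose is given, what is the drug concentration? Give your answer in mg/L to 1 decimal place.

f = (1/2)^(τ/t½) = (1/2)^(33/33) ≈ 0.5000.
C₀ = D/Vd = 225/25 ≈ 9.000 mg/L.
Before the 5th dose, 4 doses have been given. Superposition: Cmin = C₀·(f + f² + … + f^4).
≈ 9.000 × (0.5000 + 0.2500 + 0.1250 + 0.0625) ≈ 9.000 × 0.9375 ≈ 8.438 mg/L.

8.4 mg/L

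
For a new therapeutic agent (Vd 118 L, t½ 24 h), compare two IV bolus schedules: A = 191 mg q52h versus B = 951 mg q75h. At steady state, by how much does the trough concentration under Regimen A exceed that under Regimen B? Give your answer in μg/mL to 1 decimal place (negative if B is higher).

-0.6 μg/mL

Regimen A: f = (1/2)^(52/24) ≈ 0.2227; Cmin,ss = (191/118)·f/(1−f) ≈ 0.464 μg/mL.
Regimen B: f = (1/2)^(75/24) ≈ 0.1146; Cmin,ss = (951/118)·f/(1−f) ≈ 1.043 μg/mL.
Difference ≈ 0.464 − 1.043 ≈ -0.579 μg/mL.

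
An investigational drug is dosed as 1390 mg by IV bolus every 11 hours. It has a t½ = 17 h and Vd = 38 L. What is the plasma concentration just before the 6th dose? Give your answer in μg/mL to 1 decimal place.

f = (1/2)^(τ/t½) = (1/2)^(11/17) ≈ 0.6386.
C₀ = D/Vd = 1390/38 ≈ 36.579 μg/mL.
Before the 6th dose, 5 doses have been given. Superposition: Cmin = C₀·(f + f² + … + f^5).
≈ 36.579 × (0.6386 + 0.4078 + 0.2604 + 0.1663 + 0.1062) ≈ 36.579 × 1.5793 ≈ 57.769 μg/mL.

57.8 μg/mL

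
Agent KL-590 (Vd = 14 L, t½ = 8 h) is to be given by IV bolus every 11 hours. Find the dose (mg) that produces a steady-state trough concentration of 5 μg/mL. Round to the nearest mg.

112 mg

τ/t½ = 11/8 ≈ 1.375, so f = (1/2)^(11/8) ≈ 0.385553.
Cmin,ss = (D/Vd)·f/(1−f), so D = Cmin,ss·Vd·(1−f)/f.
D = 5 × 14 × (1−f)/f ≈ 5 × 14 × 1.59368 ≈ 111.56 mg.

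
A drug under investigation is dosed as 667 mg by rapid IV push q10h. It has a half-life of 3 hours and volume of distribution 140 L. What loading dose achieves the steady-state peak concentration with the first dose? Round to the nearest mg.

740 mg

f = (1/2)^(10/3) ≈ 0.099213; accumulation ratio R = 1/(1−f) ≈ 1.11014.
Loading dose to hit Cmax,ss on first dose: D_load = D_maint·R ≈ 667 × 1.11014 ≈ 740.46 mg.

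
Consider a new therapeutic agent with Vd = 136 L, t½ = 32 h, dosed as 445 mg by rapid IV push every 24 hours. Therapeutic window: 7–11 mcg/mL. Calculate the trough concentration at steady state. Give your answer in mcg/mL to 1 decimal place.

4.8 mcg/mL

k = ln2/t½ = ln2/32 ≈ 0.021661 h⁻¹; fraction remaining f = e^(−kτ) = e^(−0.021661×24) ≈ 0.5946.
At steady state, accumulation factor R = 1/(1 − e^(−kτ)) ≈ 2.4667.
Single-dose peak C₀ = D/Vd = 445/136 ≈ 3.272 mcg/mL.
Steady-state peak Cmax,ss = C₀·R ≈ 3.272 × 2.4667 ≈ 8.071 mcg/mL.
Steady-state trough Cmin,ss = Cmax,ss·f ≈ 8.071 × 0.5946 ≈ 4.799 mcg/mL.
Trough 4.8 mcg/mL vs MEC 7 mcg/mL: subtherapeutic.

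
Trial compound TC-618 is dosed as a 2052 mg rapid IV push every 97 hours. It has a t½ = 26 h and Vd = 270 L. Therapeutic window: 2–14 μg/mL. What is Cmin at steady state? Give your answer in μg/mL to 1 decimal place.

0.6 μg/mL

Over one 97-h interval, 97/26 ≈ 3.7308 half-lives elapse, leaving f ≈ 0.0753 of each dose.
Accumulation ratio R = 1/(1 − f) ≈ 1/0.9247 ≈ 1.0814.
Single-dose peak C₀ = D/Vd = 2052/270 ≈ 7.600 μg/mL.
Cmax,ss = C₀/(1 − f) ≈ 7.600/0.9247 ≈ 8.219 μg/mL.
One interval later, Cmin,ss = Cmax,ss·e^(−kτ) ≈ 8.219 × 0.0753 ≈ 0.619 μg/mL.
Trough 0.6 μg/mL vs MEC 2 μg/mL: subtherapeutic.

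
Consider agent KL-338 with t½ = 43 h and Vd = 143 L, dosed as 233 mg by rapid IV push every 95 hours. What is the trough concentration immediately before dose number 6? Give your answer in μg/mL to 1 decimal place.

f = (1/2)^(τ/t½) = (1/2)^(95/43) ≈ 0.2162.
C₀ = D/Vd = 233/143 ≈ 1.629 μg/mL.
Before the 6th dose, 5 doses have been given. Superposition: Cmin = C₀·(f + f² + … + f^5).
≈ 1.629 × (0.2162 + 0.0467 + 0.0101 + 0.0022 + 0.0005) ≈ 1.629 × 0.2757 ≈ 0.449 μg/mL.

0.4 μg/mL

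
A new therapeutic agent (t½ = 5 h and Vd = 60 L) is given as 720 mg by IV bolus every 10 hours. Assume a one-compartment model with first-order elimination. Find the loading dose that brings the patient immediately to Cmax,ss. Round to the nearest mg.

f = (1/2)^(10/5) ≈ 0.250000; accumulation ratio R = 1/(1−f) ≈ 1.33333.
Loading dose to hit Cmax,ss on first dose: D_load = D_maint·R ≈ 720 × 1.33333 ≈ 960.00 mg.

960 mg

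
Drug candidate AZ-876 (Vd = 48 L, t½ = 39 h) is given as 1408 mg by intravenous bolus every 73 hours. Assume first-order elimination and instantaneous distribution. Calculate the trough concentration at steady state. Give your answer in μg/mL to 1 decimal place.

11.0 μg/mL

k = ln2/t½ = ln2/39 ≈ 0.017773 h⁻¹; fraction remaining f = e^(−kτ) = e^(−0.017773×73) ≈ 0.2732.
Accumulation ratio R = 1/(1 − f) ≈ 1/0.7268 ≈ 1.3759.
Each bolus raises the concentration by D/Vd = 1408/48 ≈ 29.333 μg/mL.
Cmax,ss = C₀/(1 − f) ≈ 29.333/0.7268 ≈ 40.359 μg/mL.
One interval later, Cmin,ss = Cmax,ss·e^(−kτ) ≈ 40.359 × 0.2732 ≈ 11.026 μg/mL.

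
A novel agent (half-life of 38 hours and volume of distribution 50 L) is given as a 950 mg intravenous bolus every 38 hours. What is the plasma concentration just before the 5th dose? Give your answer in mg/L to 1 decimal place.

f = (1/2)^(τ/t½) = (1/2)^(38/38) ≈ 0.5000.
C₀ = D/Vd = 950/50 ≈ 19.000 mg/L.
Before the 5th dose, 4 doses have been given. Superposition: Cmin = C₀·(f + f² + … + f^4).
≈ 19.000 × (0.5000 + 0.2500 + 0.1250 + 0.0625) ≈ 19.000 × 0.9375 ≈ 17.812 mg/L.

17.8 mg/L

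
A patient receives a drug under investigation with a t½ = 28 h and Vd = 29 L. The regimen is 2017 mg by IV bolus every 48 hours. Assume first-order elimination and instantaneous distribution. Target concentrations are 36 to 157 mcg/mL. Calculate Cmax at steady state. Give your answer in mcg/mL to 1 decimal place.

Over one 48-h interval, 48/28 ≈ 1.7143 half-lives elapse, leaving f ≈ 0.3048 of each dose.
Accumulation ratio R = 1/(1 − f) ≈ 1/0.6952 ≈ 1.4384.
Single-dose peak C₀ = D/Vd = 2017/29 ≈ 69.552 mcg/mL.
Cmax,ss = C₀/(1 − f) ≈ 69.552/0.6952 ≈ 100.046 mcg/mL.
Peak 100.0 mcg/mL vs MTC 157 mcg/mL: below toxic threshold.

100.0 mcg/mL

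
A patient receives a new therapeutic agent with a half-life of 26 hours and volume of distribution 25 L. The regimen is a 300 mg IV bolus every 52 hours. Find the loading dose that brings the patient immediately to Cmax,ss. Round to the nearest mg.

400 mg

f = (1/2)^(52/26) ≈ 0.250000; accumulation ratio R = 1/(1−f) ≈ 1.33333.
Loading dose to hit Cmax,ss on first dose: D_load = D_maint·R ≈ 300 × 1.33333 ≈ 400.00 mg.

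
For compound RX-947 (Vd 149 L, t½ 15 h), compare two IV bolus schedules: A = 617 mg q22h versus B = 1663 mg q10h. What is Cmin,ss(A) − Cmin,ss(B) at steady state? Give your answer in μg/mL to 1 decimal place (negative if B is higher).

-16.7 μg/mL

Regimen A: f = (1/2)^(22/15) ≈ 0.3618; Cmin,ss = (617/149)·f/(1−f) ≈ 2.348 μg/mL.
Regimen B: f = (1/2)^(10/15) ≈ 0.6300; Cmin,ss = (1663/149)·f/(1−f) ≈ 19.004 μg/mL.
Difference ≈ 2.348 − 19.004 ≈ -16.656 μg/mL.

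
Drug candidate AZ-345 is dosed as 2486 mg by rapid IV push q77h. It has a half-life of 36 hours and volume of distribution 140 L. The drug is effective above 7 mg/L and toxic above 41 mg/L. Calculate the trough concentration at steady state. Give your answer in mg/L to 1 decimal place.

k = ln2/t½ = ln2/36 ≈ 0.019254 h⁻¹; fraction remaining f = e^(−kτ) = e^(−0.019254×77) ≈ 0.2271.
Accumulation ratio R = 1/(1 − f) ≈ 1/0.7729 ≈ 1.2938.
Single-dose peak C₀ = D/Vd = 2486/140 ≈ 17.757 mg/L.
Cmax,ss = C₀/(1 − f) ≈ 17.757/0.7729 ≈ 22.975 mg/L.
Steady-state trough Cmin,ss = Cmax,ss·f ≈ 22.975 × 0.2271 ≈ 5.218 mg/L.
Trough 5.2 mg/L vs MEC 7 mg/L: subtherapeutic.

5.2 mg/L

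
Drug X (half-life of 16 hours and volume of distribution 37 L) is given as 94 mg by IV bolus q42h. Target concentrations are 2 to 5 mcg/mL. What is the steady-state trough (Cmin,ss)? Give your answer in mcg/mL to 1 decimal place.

τ/t½ = 42/16 ≈ 2.625, so fraction remaining f = (1/2)^(42/16) ≈ 0.1621.
At steady state, accumulation factor R = 1/(1 − e^(−kτ)) ≈ 1.1935.
Single-dose peak C₀ = D/Vd = 94/37 ≈ 2.541 mcg/mL.
Cmax,ss = C₀/(1 − f) ≈ 2.541/0.8379 ≈ 3.033 mcg/mL.
One interval later, Cmin,ss = Cmax,ss·e^(−kτ) ≈ 3.033 × 0.1621 ≈ 0.492 mcg/mL.
Trough 0.5 mcg/mL vs MEC 2 mcg/mL: subtherapeutic.

0.5 mcg/mL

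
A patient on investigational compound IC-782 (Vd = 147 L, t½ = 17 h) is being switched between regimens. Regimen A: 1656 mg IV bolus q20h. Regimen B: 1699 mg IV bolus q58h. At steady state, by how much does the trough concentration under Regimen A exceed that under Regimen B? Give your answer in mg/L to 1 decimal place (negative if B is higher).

7.7 mg/L

Regimen A: f = (1/2)^(20/17) ≈ 0.4424; Cmin,ss = (1656/147)·f/(1−f) ≈ 8.938 mg/L.
Regimen B: f = (1/2)^(58/17) ≈ 0.0940; Cmin,ss = (1699/147)·f/(1−f) ≈ 1.199 mg/L.
Difference ≈ 8.938 − 1.199 ≈ 7.739 mg/L.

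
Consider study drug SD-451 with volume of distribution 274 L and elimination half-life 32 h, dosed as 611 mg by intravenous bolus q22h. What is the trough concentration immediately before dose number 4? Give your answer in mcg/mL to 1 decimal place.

2.8 mcg/mL

f = (1/2)^(τ/t½) = (1/2)^(22/32) ≈ 0.6209.
C₀ = D/Vd = 611/274 ≈ 2.230 mcg/mL.
Before the 4th dose, 3 doses have been given. Superposition: Cmin = C₀·(f + f² + … + f^3).
≈ 2.230 × (0.6209 + 0.3855 + 0.2394) ≈ 2.230 × 1.2458 ≈ 2.778 mcg/mL.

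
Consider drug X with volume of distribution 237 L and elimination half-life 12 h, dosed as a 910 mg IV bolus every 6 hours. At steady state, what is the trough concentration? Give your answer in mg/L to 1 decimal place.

k = ln2/t½ = ln2/12 ≈ 0.057762 h⁻¹; fraction remaining f = e^(−kτ) = e^(−0.057762×6) ≈ 0.7071.
At steady state, accumulation factor R = 1/(1 − e^(−kτ)) ≈ 3.4141.
Single-dose peak C₀ = D/Vd = 910/237 ≈ 3.840 mg/L.
Cmax,ss = C₀/(1 − f) ≈ 3.840/0.2929 ≈ 13.110 mg/L.
Steady-state trough Cmin,ss = Cmax,ss·f ≈ 13.110 × 0.7071 ≈ 9.270 mg/L.

9.3 mg/L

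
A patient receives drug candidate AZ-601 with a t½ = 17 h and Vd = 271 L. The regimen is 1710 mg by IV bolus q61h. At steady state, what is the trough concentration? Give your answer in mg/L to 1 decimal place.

0.6 mg/L

k = ln2/t½ = ln2/17 ≈ 0.040773 h⁻¹; fraction remaining f = e^(−kτ) = e^(−0.040773×61) ≈ 0.0831.
At steady state, accumulation factor R = 1/(1 − e^(−kτ)) ≈ 1.0906.
Single-dose peak C₀ = D/Vd = 1710/271 ≈ 6.310 mg/L.
Steady-state peak Cmax,ss = C₀·R ≈ 6.310 × 1.0906 ≈ 6.882 mg/L.
One interval later, Cmin,ss = Cmax,ss·e^(−kτ) ≈ 6.882 × 0.0831 ≈ 0.572 mg/L.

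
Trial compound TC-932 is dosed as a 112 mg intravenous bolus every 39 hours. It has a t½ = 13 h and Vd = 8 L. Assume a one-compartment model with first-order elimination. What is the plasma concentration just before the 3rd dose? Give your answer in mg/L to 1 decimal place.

2.0 mg/L

f = (1/2)^(τ/t½) = (1/2)^(39/13) ≈ 0.1250.
C₀ = D/Vd = 112/8 ≈ 14.000 mg/L.
Before the 3rd dose, 2 doses have been given. Superposition: Cmin = C₀·(f + f²).
≈ 14.000 × (0.1250 + 0.0156) ≈ 14.000 × 0.1406 ≈ 1.968 mg/L.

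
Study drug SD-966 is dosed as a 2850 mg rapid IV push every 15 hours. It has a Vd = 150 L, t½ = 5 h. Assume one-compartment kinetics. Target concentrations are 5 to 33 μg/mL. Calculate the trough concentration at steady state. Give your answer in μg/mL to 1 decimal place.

2.7 μg/mL

τ = 15 h = 3 half-lives, so f = (1/2)^3 = 0.125.
Accumulation ratio R = 1/(1 − f) = 1/0.875 = 8/7.
Single-dose peak C₀ = D/Vd = 2850/150 = 19 μg/mL.
Steady-state peak Cmax,ss = C₀·R = 19 × 8/7 ≈ 21.714 μg/mL.
Steady-state trough Cmin,ss = Cmax,ss·f ≈ 21.714 × 0.125 ≈ 2.714 μg/mL.
Trough 2.7 μg/mL vs MEC 5 μg/mL: subtherapeutic.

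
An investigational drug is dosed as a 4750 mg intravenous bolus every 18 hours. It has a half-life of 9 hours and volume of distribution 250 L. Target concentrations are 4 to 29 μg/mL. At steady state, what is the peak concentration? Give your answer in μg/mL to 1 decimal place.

τ = 18 h = 2 half-lives, so f = (1/2)^2 = 0.25.
Accumulation ratio R = 1/(1 − f) = 1/0.75 = 4/3.
Single-dose peak C₀ = D/Vd = 4750/250 = 19 μg/mL.
Steady-state peak Cmax,ss = C₀·R = 19 × 4/3 ≈ 25.333 μg/mL.
Peak 25.3 μg/mL vs MTC 29 μg/mL: below toxic threshold.

25.3 μg/mL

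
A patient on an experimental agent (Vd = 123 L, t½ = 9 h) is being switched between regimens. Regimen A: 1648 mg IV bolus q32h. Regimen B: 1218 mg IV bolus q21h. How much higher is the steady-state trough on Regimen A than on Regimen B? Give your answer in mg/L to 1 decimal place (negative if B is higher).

-1.2 mg/L

Regimen A: f = (1/2)^(32/9) ≈ 0.0850; Cmin,ss = (1648/123)·f/(1−f) ≈ 1.245 mg/L.
Regimen B: f = (1/2)^(21/9) ≈ 0.1984; Cmin,ss = (1218/123)·f/(1−f) ≈ 2.451 mg/L.
Difference ≈ 1.245 − 2.451 ≈ -1.206 mg/L.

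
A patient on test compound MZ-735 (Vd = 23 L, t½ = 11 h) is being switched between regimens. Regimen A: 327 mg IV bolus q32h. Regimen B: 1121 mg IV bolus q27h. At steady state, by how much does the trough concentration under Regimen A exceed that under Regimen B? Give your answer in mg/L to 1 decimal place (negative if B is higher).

Regimen A: f = (1/2)^(32/11) ≈ 0.1331; Cmin,ss = (327/23)·f/(1−f) ≈ 2.183 mg/L.
Regimen B: f = (1/2)^(27/11) ≈ 0.1824; Cmin,ss = (1121/23)·f/(1−f) ≈ 10.873 mg/L.
Difference ≈ 2.183 − 10.873 ≈ -8.690 mg/L.

-8.7 mg/L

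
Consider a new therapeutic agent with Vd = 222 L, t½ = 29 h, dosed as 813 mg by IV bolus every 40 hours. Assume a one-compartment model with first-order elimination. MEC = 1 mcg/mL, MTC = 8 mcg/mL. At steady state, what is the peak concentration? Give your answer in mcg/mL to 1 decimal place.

τ/t½ = 40/29 ≈ 1.3793, so fraction remaining f = (1/2)^(40/29) ≈ 0.3844.
At steady state, accumulation factor R = 1/(1 − e^(−kτ)) ≈ 1.6244.
Each bolus raises the concentration by D/Vd = 813/222 ≈ 3.662 mcg/mL.
Steady-state peak Cmax,ss = C₀·R ≈ 3.662 × 1.6244 ≈ 5.949 mcg/mL.
Peak 5.9 mcg/mL vs MTC 8 mcg/mL: below toxic threshold.

5.9 mcg/mL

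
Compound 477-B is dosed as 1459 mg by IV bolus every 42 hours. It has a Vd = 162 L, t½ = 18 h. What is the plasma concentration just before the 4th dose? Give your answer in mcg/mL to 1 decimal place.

2.2 mcg/mL

f = (1/2)^(τ/t½) = (1/2)^(42/18) ≈ 0.1984.
C₀ = D/Vd = 1459/162 ≈ 9.006 mcg/mL.
Before the 4th dose, 3 doses have been given. Superposition: Cmin = C₀·(f + f² + … + f^3).
≈ 9.006 × (0.1984 + 0.0394 + 0.0078) ≈ 9.006 × 0.2456 ≈ 2.212 mcg/mL.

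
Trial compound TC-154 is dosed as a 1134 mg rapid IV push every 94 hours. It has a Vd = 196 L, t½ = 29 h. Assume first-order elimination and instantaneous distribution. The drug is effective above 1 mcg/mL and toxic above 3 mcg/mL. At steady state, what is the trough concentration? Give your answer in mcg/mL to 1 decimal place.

τ/t½ = 94/29 ≈ 3.2414, so fraction remaining f = (1/2)^(94/29) ≈ 0.1057.
Accumulation ratio R = 1/(1 − f) ≈ 1/0.8943 ≈ 1.1182.
Single-dose peak C₀ = D/Vd = 1134/196 ≈ 5.786 mcg/mL.
Steady-state peak Cmax,ss = C₀·R ≈ 5.786 × 1.1182 ≈ 6.470 mcg/mL.
Steady-state trough Cmin,ss = Cmax,ss·f ≈ 6.470 × 0.1057 ≈ 0.684 mcg/mL.
Trough 0.7 mcg/mL vs MEC 1 mcg/mL: subtherapeutic.

0.7 mcg/mL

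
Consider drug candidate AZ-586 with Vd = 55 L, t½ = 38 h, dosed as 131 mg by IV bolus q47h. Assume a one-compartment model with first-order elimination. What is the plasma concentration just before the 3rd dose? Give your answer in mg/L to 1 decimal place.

1.4 mg/L

f = (1/2)^(τ/t½) = (1/2)^(47/38) ≈ 0.4243.
C₀ = D/Vd = 131/55 ≈ 2.382 mg/L.
Before the 3rd dose, 2 doses have been given. Superposition: Cmin = C₀·(f + f²).
≈ 2.382 × (0.4243 + 0.1800) ≈ 2.382 × 0.6043 ≈ 1.439 mg/L.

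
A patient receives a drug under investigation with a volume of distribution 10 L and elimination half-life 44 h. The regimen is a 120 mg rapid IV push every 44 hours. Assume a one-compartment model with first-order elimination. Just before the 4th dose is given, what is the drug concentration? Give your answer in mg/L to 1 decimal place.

10.5 mg/L

f = (1/2)^(τ/t½) = (1/2)^(44/44) ≈ 0.5000.
C₀ = D/Vd = 120/10 ≈ 12.000 mg/L.
Before the 4th dose, 3 doses have been given. Superposition: Cmin = C₀·(f + f² + … + f^3).
≈ 12.000 × (0.5000 + 0.2500 + 0.1250) ≈ 12.000 × 0.8750 ≈ 10.500 mg/L.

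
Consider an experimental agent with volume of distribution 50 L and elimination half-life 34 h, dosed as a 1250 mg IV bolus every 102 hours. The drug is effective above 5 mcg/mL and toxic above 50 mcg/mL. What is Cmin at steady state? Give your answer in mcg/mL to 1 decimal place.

τ = 102 h = 3 half-lives, so f = (1/2)^3 = 0.125.
At steady state, R = 1/(1 − 0.125) = 8/7.
Single-dose peak C₀ = D/Vd = 1250/50 = 25 mcg/mL.
Steady-state peak Cmax,ss = C₀·R = 25 × 8/7 ≈ 28.571 mcg/mL.
Steady-state trough Cmin,ss = Cmax,ss·f ≈ 28.571 × 0.125 ≈ 3.571 mcg/mL.
Trough 3.6 mcg/mL vs MEC 5 mcg/mL: subtherapeutic.

3.6 mcg/mL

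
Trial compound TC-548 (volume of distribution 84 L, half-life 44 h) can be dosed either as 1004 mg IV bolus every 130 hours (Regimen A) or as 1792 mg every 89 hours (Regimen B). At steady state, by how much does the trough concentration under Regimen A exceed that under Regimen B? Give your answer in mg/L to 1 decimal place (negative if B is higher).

Regimen A: f = (1/2)^(130/44) ≈ 0.1290; Cmin,ss = (1004/84)·f/(1−f) ≈ 1.770 mg/L.
Regimen B: f = (1/2)^(89/44) ≈ 0.2461; Cmin,ss = (1792/84)·f/(1−f) ≈ 6.964 mg/L.
Difference ≈ 1.770 − 6.964 ≈ -5.194 mg/L.

-5.2 mg/L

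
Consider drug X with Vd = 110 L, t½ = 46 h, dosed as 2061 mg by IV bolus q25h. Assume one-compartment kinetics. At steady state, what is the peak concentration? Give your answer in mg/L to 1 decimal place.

59.7 mg/L

Over one 25-h interval, 25/46 ≈ 0.54348 half-lives elapse, leaving f ≈ 0.6861 of each dose.
At steady state, accumulation factor R = 1/(1 − e^(−kτ)) ≈ 3.1857.
Single-dose peak C₀ = D/Vd = 2061/110 ≈ 18.736 mg/L.
Steady-state peak Cmax,ss = C₀·R ≈ 18.736 × 3.1857 ≈ 59.687 mg/L.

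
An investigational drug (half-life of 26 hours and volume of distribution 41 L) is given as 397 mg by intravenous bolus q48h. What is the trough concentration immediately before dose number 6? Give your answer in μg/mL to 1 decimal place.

f = (1/2)^(τ/t½) = (1/2)^(48/26) ≈ 0.2781.
C₀ = D/Vd = 397/41 ≈ 9.683 μg/mL.
Before the 6th dose, 5 doses have been given. Superposition: Cmin = C₀·(f + f² + … + f^5).
≈ 9.683 × (0.2781 + 0.0773 + 0.0215 + 0.0060 + 0.0017) ≈ 9.683 × 0.3846 ≈ 3.724 μg/mL.

3.7 μg/mL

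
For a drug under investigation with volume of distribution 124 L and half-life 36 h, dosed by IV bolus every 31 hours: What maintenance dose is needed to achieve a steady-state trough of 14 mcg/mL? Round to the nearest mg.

1417 mg

τ/t½ = 31/36 ≈ 0.86111, so f = (1/2)^(31/36) ≈ 0.550528.
Cmin,ss = (D/Vd)·f/(1−f), so D = Cmin,ss·Vd·(1−f)/f.
D = 14 × 124 × (1−f)/f ≈ 14 × 124 × 0.81644 ≈ 1417.34 mg.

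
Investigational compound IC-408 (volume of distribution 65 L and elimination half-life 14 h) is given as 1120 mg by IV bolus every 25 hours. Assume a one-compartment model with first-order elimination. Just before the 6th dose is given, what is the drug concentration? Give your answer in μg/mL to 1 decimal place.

7.0 μg/mL

f = (1/2)^(τ/t½) = (1/2)^(25/14) ≈ 0.2900.
C₀ = D/Vd = 1120/65 ≈ 17.231 μg/mL.
Before the 6th dose, 5 doses have been given. Superposition: Cmin = C₀·(f + f² + … + f^5).
≈ 17.231 × (0.2900 + 0.0841 + 0.0244 + 0.0071 + 0.0021) ≈ 17.231 × 0.4077 ≈ 7.025 μg/mL.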